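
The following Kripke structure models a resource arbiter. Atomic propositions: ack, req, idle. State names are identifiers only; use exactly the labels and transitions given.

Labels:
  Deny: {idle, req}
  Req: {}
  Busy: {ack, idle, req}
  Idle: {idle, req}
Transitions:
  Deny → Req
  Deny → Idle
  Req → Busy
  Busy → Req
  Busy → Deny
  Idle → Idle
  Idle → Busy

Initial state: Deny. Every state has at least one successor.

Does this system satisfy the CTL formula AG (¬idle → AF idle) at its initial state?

States satisfying ¬idle → AF idle: {Deny, Req, Busy, Idle}.
States satisfying AG (¬idle → AF idle): {Deny, Req, Busy, Idle}.
Every state reachable from Deny satisfies ¬idle → AF idle.
Deny ∈ Sat(AG (¬idle → AF idle)).

Yes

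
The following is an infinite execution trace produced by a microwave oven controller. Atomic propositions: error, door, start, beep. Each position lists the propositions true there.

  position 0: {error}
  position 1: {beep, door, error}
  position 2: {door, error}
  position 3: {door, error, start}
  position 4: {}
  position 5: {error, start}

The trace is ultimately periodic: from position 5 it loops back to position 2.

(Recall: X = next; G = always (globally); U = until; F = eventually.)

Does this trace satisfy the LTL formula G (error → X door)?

error → X door must hold at every position from 0 onward. It fails at position 3, so G (error → X door) is false.
Positions where error holds: 0, 1, 2, 3, 5.
Check X door at each: 0→ok, 1→ok, 2→ok, 3→fails, 5→ok.

No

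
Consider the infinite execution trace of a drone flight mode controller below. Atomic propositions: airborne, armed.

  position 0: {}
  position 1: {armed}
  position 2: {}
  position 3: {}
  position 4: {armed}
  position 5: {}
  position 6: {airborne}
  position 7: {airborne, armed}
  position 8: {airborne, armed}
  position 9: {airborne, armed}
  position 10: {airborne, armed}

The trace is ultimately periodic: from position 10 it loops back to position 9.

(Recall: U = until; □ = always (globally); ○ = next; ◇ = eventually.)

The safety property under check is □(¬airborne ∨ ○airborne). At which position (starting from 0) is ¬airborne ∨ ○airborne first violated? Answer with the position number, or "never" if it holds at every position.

never

¬airborne ∨ ○airborne holds at every position 0..10, and those are all the positions the trace ever visits, so the invariant □(¬airborne ∨ ○airborne) is never violated.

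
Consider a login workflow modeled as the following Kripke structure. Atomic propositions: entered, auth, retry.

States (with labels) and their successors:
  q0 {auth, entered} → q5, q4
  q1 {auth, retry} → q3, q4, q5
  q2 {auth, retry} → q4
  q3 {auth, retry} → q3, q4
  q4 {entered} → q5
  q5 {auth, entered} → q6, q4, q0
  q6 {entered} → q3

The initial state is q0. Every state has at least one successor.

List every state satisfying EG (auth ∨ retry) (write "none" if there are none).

{q0, q1, q3, q5}

States satisfying auth ∨ retry: {q0, q1, q2, q3, q5}.
States satisfying EG (auth ∨ retry): {q0, q1, q3, q5}.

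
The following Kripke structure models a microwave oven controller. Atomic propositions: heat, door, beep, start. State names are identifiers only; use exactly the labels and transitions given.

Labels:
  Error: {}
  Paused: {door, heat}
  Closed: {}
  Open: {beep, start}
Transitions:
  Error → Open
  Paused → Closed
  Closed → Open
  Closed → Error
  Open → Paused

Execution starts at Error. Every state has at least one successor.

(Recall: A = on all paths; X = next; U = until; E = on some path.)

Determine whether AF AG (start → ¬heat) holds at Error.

States satisfying AG (start → ¬heat): {Error, Paused, Closed, Open}.
States satisfying AF AG (start → ¬heat): {Error, Paused, Closed, Open}.
Error ∈ Sat(AF AG (start → ¬heat)).

Yes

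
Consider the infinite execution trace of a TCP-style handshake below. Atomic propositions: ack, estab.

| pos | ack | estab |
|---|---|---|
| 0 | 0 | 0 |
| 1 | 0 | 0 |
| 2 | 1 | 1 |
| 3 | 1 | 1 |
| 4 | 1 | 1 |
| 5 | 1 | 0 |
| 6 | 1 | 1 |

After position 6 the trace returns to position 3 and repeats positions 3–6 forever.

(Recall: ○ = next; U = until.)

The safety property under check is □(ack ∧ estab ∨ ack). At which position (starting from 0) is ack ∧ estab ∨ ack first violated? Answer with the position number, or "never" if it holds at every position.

At position 0 the labels are {}, so ack ∧ estab ∨ ack is false there. This is the first violation.

0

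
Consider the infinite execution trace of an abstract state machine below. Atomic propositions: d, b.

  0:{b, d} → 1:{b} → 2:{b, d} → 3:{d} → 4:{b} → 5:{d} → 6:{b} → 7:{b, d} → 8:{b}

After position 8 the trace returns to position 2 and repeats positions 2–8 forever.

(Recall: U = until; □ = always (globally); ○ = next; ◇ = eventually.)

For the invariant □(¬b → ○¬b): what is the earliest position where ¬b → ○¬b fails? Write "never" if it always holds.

Check ¬b → ○¬b at each position in order: 0 ✓, 1 ✓, 2 ✓.
At position 3 the labels are {d} and the next position 4 has {b}, so ¬b → ○¬b is false there. This is the first violation.

3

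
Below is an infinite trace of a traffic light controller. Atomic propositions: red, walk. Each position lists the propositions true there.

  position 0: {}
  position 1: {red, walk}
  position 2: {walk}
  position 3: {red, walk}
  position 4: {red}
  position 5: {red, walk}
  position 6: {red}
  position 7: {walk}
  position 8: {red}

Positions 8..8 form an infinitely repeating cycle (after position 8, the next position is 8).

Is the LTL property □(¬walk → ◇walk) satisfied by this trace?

No

¬walk → ◇walk must hold at every position from 0 onward. It fails at position 8, so □(¬walk → ◇walk) is false.
Positions where ¬walk holds: 0, 4, 6, 8.
Check ◇walk at each: 0→ok, 4→ok, 6→ok, 8→fails.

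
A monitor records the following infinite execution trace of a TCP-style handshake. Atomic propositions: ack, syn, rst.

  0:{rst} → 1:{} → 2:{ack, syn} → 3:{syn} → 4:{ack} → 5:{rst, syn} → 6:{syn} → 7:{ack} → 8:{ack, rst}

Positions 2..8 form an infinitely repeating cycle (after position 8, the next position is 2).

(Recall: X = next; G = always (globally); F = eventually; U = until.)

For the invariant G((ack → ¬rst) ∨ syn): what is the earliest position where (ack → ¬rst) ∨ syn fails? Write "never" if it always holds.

Check (ack → ¬rst) ∨ syn at each position in order: 0 ✓, 1 ✓, 2 ✓, 3 ✓, 4 ✓, 5 ✓, 6 ✓, 7 ✓.
At position 8 the labels are {ack, rst}, so (ack → ¬rst) ∨ syn is false there. This is the first violation.

8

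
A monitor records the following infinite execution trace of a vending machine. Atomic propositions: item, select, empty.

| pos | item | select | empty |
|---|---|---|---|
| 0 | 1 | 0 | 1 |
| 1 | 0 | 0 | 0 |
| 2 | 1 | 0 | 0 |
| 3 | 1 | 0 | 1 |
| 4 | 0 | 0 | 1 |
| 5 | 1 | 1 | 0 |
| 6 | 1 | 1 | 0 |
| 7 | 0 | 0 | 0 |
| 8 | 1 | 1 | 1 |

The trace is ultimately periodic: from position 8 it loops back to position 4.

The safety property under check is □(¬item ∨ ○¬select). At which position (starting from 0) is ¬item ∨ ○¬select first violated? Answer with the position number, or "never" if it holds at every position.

5

Check ¬item ∨ ○¬select at each position in order: 0 ✓, 1 ✓, 2 ✓, 3 ✓, 4 ✓.
At position 5 the labels are {item, select} and the next position 6 has {item, select}, so ¬item ∨ ○¬select is false there. This is the first violation.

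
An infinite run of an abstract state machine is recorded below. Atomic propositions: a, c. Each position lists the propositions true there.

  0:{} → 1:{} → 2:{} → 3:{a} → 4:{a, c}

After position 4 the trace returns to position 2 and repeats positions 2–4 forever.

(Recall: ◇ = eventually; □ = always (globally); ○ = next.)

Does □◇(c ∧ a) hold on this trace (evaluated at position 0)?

Satisfied

◇(c ∧ a) holds at every position 0..4, and those are all positions ever visited, so □◇(c ∧ a) holds.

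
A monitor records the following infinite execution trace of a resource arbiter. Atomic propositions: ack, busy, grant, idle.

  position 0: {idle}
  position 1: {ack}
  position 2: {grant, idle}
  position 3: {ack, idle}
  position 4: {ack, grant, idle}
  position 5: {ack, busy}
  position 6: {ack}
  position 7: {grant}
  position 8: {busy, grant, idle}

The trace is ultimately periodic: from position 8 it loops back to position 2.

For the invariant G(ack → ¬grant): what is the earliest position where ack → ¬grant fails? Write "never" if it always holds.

4

Check ack → ¬grant at each position in order: 0 ✓, 1 ✓, 2 ✓, 3 ✓.
At position 4 the labels are {ack, grant, idle}, so ack → ¬grant is false there. This is the first violation.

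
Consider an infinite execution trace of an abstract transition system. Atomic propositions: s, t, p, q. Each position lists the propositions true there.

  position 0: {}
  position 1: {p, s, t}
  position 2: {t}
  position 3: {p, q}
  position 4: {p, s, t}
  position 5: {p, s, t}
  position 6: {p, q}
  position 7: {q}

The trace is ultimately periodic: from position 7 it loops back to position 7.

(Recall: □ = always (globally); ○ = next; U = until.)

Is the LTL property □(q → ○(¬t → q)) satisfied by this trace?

Holds

q → ○(¬t → q) holds at every position 0..7, and those are all positions ever visited, so □(q → ○(¬t → q)) holds.
Positions where q holds: 3, 6, 7.
Check ○(¬t → q) at each: 3→ok, 6→ok, 7→ok.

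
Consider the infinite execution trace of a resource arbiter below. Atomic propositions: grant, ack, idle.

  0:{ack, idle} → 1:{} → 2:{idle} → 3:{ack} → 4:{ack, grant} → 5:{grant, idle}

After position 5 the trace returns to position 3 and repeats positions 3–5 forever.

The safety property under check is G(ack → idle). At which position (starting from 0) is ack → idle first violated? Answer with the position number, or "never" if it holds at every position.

Check ack → idle at each position in order: 0 ✓, 1 ✓, 2 ✓.
At position 3 the labels are {ack}, so ack → idle is false there. This is the first violation.

3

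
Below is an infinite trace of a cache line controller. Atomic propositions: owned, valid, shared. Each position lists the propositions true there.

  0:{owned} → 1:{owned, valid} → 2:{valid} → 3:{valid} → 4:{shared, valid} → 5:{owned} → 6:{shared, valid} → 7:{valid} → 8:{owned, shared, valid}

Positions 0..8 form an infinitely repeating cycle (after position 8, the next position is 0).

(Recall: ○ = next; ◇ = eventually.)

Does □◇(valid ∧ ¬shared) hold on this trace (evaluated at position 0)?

◇(valid ∧ ¬shared) holds at every position 0..8, and those are all positions ever visited, so □◇(valid ∧ ¬shared) holds.

Yes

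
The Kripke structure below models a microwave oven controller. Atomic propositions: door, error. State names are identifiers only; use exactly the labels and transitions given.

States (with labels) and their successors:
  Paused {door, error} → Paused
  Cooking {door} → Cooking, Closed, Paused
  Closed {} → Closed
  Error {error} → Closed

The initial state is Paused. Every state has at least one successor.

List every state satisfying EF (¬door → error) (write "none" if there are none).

{Paused, Cooking, Error}

States satisfying ¬door → error: {Paused, Cooking, Error}.
States satisfying EF (¬door → error): {Paused, Cooking, Error}.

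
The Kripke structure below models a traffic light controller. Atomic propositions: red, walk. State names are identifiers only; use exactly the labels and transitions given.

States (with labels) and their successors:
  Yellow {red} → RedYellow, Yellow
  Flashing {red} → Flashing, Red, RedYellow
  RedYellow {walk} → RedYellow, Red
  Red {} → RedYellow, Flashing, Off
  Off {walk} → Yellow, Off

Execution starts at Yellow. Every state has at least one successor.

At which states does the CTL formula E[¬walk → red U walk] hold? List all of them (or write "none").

{Yellow, Flashing, RedYellow, Off}

States satisfying ¬walk → red: {Yellow, Flashing, RedYellow, Off}.
States satisfying walk: {RedYellow, Off}.
States satisfying E[¬walk → red U walk]: {Yellow, Flashing, RedYellow, Off}.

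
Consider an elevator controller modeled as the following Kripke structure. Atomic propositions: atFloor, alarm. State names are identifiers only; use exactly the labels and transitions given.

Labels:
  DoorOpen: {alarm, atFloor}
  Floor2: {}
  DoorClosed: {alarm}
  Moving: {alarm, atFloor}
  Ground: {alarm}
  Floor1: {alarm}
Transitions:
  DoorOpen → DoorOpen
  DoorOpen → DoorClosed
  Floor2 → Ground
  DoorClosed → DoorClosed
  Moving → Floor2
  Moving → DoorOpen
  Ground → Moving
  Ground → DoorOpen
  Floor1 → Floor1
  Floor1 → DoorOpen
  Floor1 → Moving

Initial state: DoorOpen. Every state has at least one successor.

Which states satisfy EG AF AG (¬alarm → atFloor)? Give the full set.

{DoorOpen, DoorClosed}

States satisfying AF AG (¬alarm → atFloor): {DoorOpen, DoorClosed}.
States satisfying EG AF AG (¬alarm → atFloor): {DoorOpen, DoorClosed}.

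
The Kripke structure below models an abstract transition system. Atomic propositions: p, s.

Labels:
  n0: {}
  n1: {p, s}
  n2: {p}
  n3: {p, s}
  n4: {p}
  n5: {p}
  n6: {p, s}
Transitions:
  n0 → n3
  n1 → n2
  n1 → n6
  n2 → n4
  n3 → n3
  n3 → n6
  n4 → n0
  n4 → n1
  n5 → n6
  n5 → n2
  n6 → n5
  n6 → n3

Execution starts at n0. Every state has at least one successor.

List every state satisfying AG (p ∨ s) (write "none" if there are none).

States satisfying p ∨ s: {n1, n2, n3, n4, n5, n6}.
States satisfying AG (p ∨ s): ∅.

none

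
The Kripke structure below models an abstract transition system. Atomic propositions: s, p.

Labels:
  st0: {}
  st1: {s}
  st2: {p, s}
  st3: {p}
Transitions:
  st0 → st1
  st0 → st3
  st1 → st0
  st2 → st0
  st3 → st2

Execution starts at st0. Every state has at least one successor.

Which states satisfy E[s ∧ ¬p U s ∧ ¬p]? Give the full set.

{st1}

States satisfying s ∧ ¬p: {st1}.
States satisfying E[s ∧ ¬p U s ∧ ¬p]: {st1}.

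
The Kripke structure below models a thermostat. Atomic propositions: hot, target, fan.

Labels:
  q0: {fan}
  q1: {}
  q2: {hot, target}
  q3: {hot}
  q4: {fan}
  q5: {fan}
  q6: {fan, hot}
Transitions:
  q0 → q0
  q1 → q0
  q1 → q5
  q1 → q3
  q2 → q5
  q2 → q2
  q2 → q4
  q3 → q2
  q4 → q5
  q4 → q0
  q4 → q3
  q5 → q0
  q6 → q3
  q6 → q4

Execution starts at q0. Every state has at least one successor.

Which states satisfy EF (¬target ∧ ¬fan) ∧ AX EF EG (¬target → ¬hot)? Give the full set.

{q1, q2, q3, q4, q6}

States satisfying ¬target ∧ ¬fan: {q1, q3}.
States satisfying EF (¬target ∧ ¬fan): {q1, q2, q3, q4, q6}.
States satisfying EF EG (¬target → ¬hot): {q0, q1, q2, q3, q4, q5, q6}.
States satisfying AX EF EG (¬target → ¬hot): {q0, q1, q2, q3, q4, q5, q6}.
States satisfying EF (¬target ∧ ¬fan) ∧ AX EF EG (¬target → ¬hot): {q1, q2, q3, q4, q6}.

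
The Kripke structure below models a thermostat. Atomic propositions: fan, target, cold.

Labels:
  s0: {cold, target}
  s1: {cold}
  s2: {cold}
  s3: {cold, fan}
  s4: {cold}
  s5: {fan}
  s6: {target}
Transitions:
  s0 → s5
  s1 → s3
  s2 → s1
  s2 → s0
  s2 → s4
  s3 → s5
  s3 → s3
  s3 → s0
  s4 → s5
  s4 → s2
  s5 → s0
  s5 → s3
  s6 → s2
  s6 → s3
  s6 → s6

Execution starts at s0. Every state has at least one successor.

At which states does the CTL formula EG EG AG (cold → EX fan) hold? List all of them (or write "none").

{s0, s1, s3, s5}

States satisfying EG AG (cold → EX fan): {s0, s1, s3, s5}.
States satisfying EG EG AG (cold → EX fan): {s0, s1, s3, s5}.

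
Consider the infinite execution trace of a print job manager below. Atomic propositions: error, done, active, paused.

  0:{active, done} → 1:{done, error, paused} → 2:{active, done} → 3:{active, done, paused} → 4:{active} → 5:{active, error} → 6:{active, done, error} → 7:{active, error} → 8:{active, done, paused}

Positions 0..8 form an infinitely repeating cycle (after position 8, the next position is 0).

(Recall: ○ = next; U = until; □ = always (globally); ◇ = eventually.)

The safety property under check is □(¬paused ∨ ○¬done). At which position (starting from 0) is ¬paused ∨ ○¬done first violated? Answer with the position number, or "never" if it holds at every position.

1

Check ¬paused ∨ ○¬done at each position in order: 0 ✓.
At position 1 the labels are {done, error, paused} and the next position 2 has {active, done}, so ¬paused ∨ ○¬done is false there. This is the first violation.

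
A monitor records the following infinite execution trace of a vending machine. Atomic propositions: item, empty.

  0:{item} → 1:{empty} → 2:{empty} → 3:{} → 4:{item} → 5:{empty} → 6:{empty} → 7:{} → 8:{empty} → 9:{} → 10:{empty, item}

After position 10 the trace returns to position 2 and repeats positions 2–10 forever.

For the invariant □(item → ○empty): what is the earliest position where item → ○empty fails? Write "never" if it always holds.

never

item → ○empty holds at every position 0..10, and those are all the positions the trace ever visits, so the invariant □(item → ○empty) is never violated.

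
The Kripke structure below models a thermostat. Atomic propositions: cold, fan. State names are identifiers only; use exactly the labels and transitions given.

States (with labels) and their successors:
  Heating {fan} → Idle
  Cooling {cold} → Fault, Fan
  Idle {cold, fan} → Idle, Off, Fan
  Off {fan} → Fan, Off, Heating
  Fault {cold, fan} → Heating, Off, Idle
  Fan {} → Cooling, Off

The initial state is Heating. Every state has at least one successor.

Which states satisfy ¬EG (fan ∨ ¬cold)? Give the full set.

States satisfying fan ∨ ¬cold: {Heating, Idle, Off, Fault, Fan}.
States satisfying EG (fan ∨ ¬cold): {Heating, Idle, Off, Fault, Fan}.
States satisfying ¬EG (fan ∨ ¬cold): {Cooling}.

{Cooling}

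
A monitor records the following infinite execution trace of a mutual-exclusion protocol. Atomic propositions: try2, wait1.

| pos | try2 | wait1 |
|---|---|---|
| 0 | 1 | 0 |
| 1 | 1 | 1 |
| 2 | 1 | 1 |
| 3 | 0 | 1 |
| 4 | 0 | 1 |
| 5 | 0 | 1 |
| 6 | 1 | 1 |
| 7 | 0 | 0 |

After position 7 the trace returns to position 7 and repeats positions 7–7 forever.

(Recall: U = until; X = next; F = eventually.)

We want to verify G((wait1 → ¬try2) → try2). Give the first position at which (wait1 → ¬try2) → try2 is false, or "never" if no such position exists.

Check (wait1 → ¬try2) → try2 at each position in order: 0 ✓, 1 ✓, 2 ✓.
At position 3 the labels are {wait1}, so (wait1 → ¬try2) → try2 is false there. This is the first violation.

3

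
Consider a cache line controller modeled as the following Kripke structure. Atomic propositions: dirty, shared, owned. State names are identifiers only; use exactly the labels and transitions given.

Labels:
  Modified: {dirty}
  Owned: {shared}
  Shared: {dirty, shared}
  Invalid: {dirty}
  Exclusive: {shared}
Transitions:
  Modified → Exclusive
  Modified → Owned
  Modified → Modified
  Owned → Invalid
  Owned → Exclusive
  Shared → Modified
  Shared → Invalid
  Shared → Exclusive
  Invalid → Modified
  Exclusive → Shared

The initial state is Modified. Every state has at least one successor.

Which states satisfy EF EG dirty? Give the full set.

{Modified, Owned, Shared, Invalid, Exclusive}

States satisfying EG dirty: {Modified, Shared, Invalid}.
States satisfying EF EG dirty: {Modified, Owned, Shared, Invalid, Exclusive}.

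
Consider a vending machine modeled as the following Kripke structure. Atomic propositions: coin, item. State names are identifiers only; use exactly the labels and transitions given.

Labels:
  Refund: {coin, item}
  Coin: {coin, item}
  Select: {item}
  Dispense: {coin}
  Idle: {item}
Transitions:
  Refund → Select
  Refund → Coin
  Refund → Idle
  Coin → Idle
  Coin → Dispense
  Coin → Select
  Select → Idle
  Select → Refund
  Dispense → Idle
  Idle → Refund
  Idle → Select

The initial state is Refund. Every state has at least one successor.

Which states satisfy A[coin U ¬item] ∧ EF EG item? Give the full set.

States satisfying coin: {Refund, Coin, Dispense}.
States satisfying ¬item: {Dispense}.
States satisfying A[coin U ¬item]: {Dispense}.
States satisfying EG item: {Refund, Coin, Select, Idle}.
States satisfying EF EG item: {Refund, Coin, Select, Dispense, Idle}.
States satisfying A[coin U ¬item] ∧ EF EG item: {Dispense}.

{Dispense}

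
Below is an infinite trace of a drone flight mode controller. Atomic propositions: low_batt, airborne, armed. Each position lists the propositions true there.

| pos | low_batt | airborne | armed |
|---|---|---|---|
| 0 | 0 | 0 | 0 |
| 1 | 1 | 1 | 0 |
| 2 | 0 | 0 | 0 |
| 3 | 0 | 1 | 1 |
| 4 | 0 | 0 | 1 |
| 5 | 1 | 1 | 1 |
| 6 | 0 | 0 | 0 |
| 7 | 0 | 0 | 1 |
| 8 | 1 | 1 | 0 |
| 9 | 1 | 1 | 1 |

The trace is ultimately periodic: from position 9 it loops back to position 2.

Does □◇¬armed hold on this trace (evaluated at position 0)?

Satisfied

◇¬armed holds at every position 0..9, and those are all positions ever visited, so □◇¬armed holds.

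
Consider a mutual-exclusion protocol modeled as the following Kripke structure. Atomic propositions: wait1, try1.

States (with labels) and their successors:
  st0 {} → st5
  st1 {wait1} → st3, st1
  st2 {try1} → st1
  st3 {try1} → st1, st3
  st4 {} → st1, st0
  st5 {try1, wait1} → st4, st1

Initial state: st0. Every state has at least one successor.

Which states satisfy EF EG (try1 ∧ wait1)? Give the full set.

States satisfying EG (try1 ∧ wait1): ∅.
States satisfying EF EG (try1 ∧ wait1): ∅.

none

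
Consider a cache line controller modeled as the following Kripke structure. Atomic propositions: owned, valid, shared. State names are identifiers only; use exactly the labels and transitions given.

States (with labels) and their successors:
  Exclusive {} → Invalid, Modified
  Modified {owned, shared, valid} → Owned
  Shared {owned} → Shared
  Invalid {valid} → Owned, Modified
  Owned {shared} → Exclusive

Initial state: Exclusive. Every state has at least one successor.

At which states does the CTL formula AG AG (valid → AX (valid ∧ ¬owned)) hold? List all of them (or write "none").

States satisfying AG (valid → AX (valid ∧ ¬owned)): {Shared}.
States satisfying AG AG (valid → AX (valid ∧ ¬owned)): {Shared}.

{Shared}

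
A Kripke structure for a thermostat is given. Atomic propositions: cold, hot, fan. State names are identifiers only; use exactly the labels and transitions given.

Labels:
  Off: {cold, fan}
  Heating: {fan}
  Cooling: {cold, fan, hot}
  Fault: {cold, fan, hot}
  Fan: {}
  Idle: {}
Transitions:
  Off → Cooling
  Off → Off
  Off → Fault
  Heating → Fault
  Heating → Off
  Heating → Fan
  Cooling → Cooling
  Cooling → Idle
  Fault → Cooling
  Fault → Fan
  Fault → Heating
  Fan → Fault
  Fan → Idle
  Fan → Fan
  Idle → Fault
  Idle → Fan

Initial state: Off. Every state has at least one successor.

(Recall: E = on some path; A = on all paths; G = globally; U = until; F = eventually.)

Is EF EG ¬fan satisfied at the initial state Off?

Satisfied

States satisfying EG ¬fan: {Fan, Idle}.
States satisfying EF EG ¬fan: {Off, Heating, Cooling, Fault, Fan, Idle}.
Some path from Off reaches a state where EG ¬fan holds.
Off ∈ Sat(EF EG ¬fan).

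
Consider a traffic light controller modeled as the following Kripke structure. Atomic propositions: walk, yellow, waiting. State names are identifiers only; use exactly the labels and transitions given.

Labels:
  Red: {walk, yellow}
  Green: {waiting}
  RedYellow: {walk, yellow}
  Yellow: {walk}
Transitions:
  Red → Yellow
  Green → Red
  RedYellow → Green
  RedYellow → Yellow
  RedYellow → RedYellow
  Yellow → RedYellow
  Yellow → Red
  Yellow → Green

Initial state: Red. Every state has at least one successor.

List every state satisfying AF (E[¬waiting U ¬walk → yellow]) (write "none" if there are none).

States satisfying E[¬waiting U ¬walk → yellow]: {Red, RedYellow, Yellow}.
States satisfying AF (E[¬waiting U ¬walk → yellow]): {Red, Green, RedYellow, Yellow}.

{Red, Green, RedYellow, Yellow}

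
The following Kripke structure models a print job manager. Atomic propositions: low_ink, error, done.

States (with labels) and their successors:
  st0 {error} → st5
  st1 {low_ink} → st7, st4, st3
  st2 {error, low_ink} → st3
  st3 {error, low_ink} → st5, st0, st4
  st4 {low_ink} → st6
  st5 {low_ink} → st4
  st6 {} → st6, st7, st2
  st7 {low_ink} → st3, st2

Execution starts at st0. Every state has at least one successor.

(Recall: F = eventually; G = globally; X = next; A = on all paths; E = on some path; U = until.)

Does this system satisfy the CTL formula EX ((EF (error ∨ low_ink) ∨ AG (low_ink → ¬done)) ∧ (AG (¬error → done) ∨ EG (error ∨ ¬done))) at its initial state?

Holds

States satisfying EX ((EF (error ∨ low_ink) ∨ AG (low_ink → ¬done)) ∧ (AG (¬error → done) ∨ EG (error ∨ ¬done))): {st0, st1, st2, st3, st4, st5, st6, st7}.
st0 ∈ Sat(EX ((EF (error ∨ low_ink) ∨ AG (low_ink → ¬done)) ∧ (AG (¬error → done) ∨ EG (error ∨ ¬done)))).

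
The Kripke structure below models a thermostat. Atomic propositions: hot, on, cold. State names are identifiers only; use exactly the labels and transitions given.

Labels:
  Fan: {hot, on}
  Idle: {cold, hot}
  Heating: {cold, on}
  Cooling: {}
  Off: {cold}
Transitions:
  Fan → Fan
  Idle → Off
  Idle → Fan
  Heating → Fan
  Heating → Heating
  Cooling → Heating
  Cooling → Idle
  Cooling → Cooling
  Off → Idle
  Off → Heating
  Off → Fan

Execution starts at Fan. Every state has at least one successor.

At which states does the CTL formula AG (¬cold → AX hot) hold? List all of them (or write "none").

States satisfying ¬cold → AX hot: {Fan, Idle, Heating, Off}.
States satisfying AG (¬cold → AX hot): {Fan, Idle, Heating, Off}.

{Fan, Idle, Heating, Off}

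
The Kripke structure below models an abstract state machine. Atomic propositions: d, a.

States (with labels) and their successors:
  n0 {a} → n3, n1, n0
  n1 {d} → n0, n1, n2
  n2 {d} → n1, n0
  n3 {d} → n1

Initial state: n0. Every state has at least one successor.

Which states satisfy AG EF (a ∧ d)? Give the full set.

States satisfying EF (a ∧ d): ∅.
States satisfying AG EF (a ∧ d): ∅.

none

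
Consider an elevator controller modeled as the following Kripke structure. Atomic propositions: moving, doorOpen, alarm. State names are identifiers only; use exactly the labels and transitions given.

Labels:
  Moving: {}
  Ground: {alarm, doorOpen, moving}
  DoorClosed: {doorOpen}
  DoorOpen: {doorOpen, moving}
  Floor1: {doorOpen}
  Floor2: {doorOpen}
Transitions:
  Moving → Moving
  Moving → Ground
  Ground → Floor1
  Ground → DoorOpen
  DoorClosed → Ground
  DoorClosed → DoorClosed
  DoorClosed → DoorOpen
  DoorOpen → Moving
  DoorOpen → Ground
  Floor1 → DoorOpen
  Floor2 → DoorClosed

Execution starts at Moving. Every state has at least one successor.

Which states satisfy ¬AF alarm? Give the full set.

States satisfying alarm: {Ground}.
States satisfying AF alarm: {Ground}.
States satisfying ¬AF alarm: {Moving, DoorClosed, DoorOpen, Floor1, Floor2}.

{Moving, DoorClosed, DoorOpen, Floor1, Floor2}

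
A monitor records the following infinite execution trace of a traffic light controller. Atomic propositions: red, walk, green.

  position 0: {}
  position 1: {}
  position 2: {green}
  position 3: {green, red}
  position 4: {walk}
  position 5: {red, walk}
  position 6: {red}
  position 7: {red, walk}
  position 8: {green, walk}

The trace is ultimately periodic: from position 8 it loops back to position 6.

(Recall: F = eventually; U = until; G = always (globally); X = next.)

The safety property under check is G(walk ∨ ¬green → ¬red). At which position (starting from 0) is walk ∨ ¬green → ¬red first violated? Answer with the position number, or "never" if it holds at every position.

Check walk ∨ ¬green → ¬red at each position in order: 0 ✓, 1 ✓, 2 ✓, 3 ✓, 4 ✓.
At position 5 the labels are {red, walk}, so walk ∨ ¬green → ¬red is false there. This is the first violation.

5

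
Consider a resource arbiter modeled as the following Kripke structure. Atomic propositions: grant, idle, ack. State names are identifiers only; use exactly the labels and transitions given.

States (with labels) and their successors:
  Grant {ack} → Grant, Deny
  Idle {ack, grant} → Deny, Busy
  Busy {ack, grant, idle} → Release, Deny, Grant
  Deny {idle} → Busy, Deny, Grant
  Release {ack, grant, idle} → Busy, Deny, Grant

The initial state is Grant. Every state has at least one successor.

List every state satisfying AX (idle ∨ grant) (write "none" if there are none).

States satisfying idle ∨ grant: {Idle, Busy, Deny, Release}.
States satisfying AX (idle ∨ grant): {Idle}.

{Idle}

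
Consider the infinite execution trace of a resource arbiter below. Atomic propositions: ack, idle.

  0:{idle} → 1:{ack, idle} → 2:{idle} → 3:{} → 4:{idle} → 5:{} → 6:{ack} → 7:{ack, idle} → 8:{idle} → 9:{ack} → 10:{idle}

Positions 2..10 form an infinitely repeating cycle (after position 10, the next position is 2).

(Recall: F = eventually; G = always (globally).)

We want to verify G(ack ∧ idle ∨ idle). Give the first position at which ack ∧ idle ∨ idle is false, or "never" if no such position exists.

Check ack ∧ idle ∨ idle at each position in order: 0 ✓, 1 ✓, 2 ✓.
At position 3 the labels are {}, so ack ∧ idle ∨ idle is false there. This is the first violation.

3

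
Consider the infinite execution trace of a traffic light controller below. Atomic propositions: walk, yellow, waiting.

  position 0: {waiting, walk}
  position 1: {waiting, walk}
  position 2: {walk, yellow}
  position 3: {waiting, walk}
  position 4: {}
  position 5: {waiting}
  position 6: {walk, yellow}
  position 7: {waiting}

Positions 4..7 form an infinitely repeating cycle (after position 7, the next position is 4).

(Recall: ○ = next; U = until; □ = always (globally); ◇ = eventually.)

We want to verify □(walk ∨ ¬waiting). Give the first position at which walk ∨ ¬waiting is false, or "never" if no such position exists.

5

Check walk ∨ ¬waiting at each position in order: 0 ✓, 1 ✓, 2 ✓, 3 ✓, 4 ✓.
At position 5 the labels are {waiting}, so walk ∨ ¬waiting is false there. This is the first violation.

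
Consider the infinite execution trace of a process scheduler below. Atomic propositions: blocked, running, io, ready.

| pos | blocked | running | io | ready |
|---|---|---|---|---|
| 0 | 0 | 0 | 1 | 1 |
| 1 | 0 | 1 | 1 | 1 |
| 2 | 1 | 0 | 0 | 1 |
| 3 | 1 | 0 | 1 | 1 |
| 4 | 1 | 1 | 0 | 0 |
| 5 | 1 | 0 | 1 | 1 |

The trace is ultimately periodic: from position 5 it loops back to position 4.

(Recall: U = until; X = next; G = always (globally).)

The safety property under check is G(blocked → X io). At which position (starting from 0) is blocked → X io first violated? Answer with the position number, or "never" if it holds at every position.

Check blocked → X io at each position in order: 0 ✓, 1 ✓, 2 ✓.
At position 3 the labels are {blocked, io, ready} and the next position 4 has {blocked, running}, so blocked → X io is false there. This is the first violation.

3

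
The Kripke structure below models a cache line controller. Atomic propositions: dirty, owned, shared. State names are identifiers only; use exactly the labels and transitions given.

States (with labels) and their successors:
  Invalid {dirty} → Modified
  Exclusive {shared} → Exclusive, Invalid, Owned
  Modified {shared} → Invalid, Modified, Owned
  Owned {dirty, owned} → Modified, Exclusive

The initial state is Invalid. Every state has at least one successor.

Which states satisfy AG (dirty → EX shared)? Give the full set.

{Invalid, Exclusive, Modified, Owned}

States satisfying dirty → EX shared: {Invalid, Exclusive, Modified, Owned}.
States satisfying AG (dirty → EX shared): {Invalid, Exclusive, Modified, Owned}.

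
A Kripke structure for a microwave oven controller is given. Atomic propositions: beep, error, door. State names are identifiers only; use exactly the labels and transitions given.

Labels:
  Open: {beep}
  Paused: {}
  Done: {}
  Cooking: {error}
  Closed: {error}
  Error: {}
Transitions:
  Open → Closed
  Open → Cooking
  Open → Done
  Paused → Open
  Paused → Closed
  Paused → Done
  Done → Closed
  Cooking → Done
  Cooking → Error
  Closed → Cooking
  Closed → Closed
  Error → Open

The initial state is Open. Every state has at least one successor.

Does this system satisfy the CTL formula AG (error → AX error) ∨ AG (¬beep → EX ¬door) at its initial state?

States satisfying error → AX error: {Open, Paused, Done, Closed, Error}.
States satisfying AG (error → AX error): ∅.
States satisfying ¬beep → EX ¬door: {Open, Paused, Done, Cooking, Closed, Error}.
States satisfying AG (¬beep → EX ¬door): {Open, Paused, Done, Cooking, Closed, Error}.
States satisfying AG (error → AX error) ∨ AG (¬beep → EX ¬door): {Open, Paused, Done, Cooking, Closed, Error}.
Open ∈ Sat(AG (error → AX error) ∨ AG (¬beep → EX ¬door)).

Yes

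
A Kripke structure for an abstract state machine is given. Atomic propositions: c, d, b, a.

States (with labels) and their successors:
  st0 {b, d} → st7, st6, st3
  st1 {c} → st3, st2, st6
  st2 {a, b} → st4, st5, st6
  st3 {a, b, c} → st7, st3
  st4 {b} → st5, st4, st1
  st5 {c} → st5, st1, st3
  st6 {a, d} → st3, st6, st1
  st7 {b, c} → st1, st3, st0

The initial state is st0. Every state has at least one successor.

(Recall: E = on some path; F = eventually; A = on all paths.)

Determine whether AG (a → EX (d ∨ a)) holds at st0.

States satisfying a → EX (d ∨ a): {st0, st1, st2, st3, st4, st5, st6, st7}.
States satisfying AG (a → EX (d ∨ a)): {st0, st1, st2, st3, st4, st5, st6, st7}.
Every state reachable from st0 satisfies a → EX (d ∨ a).
st0 ∈ Sat(AG (a → EX (d ∨ a))).

Yes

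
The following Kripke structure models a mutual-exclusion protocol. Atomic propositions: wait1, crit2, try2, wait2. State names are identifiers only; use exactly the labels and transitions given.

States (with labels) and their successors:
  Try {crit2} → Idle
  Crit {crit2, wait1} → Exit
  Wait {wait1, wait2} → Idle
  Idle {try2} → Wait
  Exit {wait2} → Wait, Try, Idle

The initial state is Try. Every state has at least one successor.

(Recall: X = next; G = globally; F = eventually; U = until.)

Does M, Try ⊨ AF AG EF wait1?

Holds

States satisfying AG EF wait1: {Try, Crit, Wait, Idle, Exit}.
States satisfying AF AG EF wait1: {Try, Crit, Wait, Idle, Exit}.
Try ∈ Sat(AF AG EF wait1).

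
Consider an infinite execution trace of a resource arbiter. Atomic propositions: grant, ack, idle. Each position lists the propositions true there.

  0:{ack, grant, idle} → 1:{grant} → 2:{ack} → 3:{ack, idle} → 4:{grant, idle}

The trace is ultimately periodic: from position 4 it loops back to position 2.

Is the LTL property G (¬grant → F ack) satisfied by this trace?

Holds

¬grant → F ack holds at every position 0..4, and those are all positions ever visited, so G (¬grant → F ack) holds.
Positions where ¬grant holds: 2, 3.
Check F ack at each: 2→ok, 3→ok.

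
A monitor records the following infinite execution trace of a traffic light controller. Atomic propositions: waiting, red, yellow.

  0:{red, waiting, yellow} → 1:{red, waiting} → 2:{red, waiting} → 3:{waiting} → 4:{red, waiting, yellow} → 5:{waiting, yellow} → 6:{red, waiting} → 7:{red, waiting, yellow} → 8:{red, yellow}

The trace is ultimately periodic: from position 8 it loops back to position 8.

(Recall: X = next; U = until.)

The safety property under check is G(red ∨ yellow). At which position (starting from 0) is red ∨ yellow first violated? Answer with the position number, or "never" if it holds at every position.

Check red ∨ yellow at each position in order: 0 ✓, 1 ✓, 2 ✓.
At position 3 the labels are {waiting}, so red ∨ yellow is false there. This is the first violation.

3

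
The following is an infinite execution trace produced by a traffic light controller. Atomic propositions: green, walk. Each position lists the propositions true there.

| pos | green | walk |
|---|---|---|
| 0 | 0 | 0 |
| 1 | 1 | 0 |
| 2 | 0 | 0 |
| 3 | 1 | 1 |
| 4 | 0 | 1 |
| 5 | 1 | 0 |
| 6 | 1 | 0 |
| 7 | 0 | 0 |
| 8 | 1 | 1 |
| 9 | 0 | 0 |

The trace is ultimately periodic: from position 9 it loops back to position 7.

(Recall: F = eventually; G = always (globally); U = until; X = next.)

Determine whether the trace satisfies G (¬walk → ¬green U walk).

Does not hold

¬walk → ¬green U walk must hold at every position from 0 onward. It fails at position 0, so G (¬walk → ¬green U walk) is false.
Positions where ¬walk holds: 0, 1, 2, 5, 6, 7, 9.
Check ¬green U walk at each: 0→fails, 1→fails, 2→ok, 5→fails, 6→fails, 7→ok, 9→ok.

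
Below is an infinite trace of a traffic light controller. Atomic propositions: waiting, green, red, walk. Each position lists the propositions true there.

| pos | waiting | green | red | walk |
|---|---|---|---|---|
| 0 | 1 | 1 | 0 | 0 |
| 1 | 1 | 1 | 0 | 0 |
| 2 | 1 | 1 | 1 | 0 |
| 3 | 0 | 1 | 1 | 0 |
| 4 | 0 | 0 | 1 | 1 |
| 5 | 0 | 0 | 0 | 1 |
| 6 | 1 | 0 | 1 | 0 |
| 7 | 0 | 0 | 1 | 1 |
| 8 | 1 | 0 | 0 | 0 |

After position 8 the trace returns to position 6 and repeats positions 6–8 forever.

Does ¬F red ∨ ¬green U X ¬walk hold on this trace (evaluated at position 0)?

Walking from position 0: X ¬walk first holds at position 0, and ¬green holds at every earlier position along the way, so ¬green U X ¬walk holds.
At position 0: ¬F red is false; ¬green U X ¬walk is true; so ¬F red ∨ ¬green U X ¬walk is true.

Holds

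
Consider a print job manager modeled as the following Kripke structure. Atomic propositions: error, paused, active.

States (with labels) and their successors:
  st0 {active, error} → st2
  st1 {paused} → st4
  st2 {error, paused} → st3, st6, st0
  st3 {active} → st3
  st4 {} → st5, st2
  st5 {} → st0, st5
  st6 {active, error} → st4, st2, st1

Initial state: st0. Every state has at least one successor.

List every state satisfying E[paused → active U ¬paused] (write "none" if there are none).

States satisfying paused → active: {st0, st3, st4, st5, st6}.
States satisfying ¬paused: {st0, st3, st4, st5, st6}.
States satisfying E[paused → active U ¬paused]: {st0, st3, st4, st5, st6}.

{st0, st3, st4, st5, st6}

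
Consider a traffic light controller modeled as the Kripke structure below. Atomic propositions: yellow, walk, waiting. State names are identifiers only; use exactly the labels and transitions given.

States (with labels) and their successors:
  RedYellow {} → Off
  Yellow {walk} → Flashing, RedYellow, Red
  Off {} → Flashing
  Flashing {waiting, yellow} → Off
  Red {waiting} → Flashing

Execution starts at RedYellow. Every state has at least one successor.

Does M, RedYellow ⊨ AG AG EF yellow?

Satisfied

States satisfying AG EF yellow: {RedYellow, Yellow, Off, Flashing, Red}.
States satisfying AG AG EF yellow: {RedYellow, Yellow, Off, Flashing, Red}.
Every state reachable from RedYellow satisfies AG EF yellow.
RedYellow ∈ Sat(AG AG EF yellow).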